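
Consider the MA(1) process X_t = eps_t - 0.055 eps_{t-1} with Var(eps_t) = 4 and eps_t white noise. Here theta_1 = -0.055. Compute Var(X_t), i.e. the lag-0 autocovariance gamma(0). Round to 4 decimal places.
\gamma(0) = 4.0121

For an MA(q) process X_t = eps_t + sum_i theta_i eps_{t-i} with
Var(eps_t) = sigma^2, the variance is
  gamma(0) = sigma^2 * (1 + sum_i theta_i^2).
  sum_i theta_i^2 = (-0.055)^2 = 0.003025.
  gamma(0) = 4 * (1 + 0.003025) = 4 * 1.003025 = 4.0121.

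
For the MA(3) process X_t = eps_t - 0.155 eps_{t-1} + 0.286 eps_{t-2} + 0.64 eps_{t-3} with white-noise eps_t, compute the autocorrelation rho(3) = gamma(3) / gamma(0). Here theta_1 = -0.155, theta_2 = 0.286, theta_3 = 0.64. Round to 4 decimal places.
\rho(3) = 0.4223

For an MA(q) process with theta_0 = 1, the autocovariance is
  gamma(k) = sigma^2 * sum_{i=0..q-k} theta_i * theta_{i+k},
and rho(k) = gamma(k) / gamma(0). Sigma^2 cancels.
  numerator   = (1)*(0.64) = 0.64.
  denominator = (1)^2 + (-0.155)^2 + (0.286)^2 + (0.64)^2 = 1.515421.
  rho(3) = 0.64 / 1.515421 = 0.4223.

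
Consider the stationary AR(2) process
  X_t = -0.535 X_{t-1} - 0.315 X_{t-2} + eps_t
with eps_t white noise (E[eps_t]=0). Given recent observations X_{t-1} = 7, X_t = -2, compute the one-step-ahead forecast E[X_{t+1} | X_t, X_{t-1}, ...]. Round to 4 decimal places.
E[X_{t+1} \mid \mathcal F_t] = -1.1350

For an AR(p) model X_t = c + sum_i phi_i X_{t-i} + eps_t, the
one-step-ahead conditional mean is
  E[X_{t+1} | X_t, ...] = c + sum_i phi_i X_{t+1-i}.
Substitute known values:
  E[X_{t+1} | ...] = (-0.535) * (-2) + (-0.315) * (7)
                   = -1.1350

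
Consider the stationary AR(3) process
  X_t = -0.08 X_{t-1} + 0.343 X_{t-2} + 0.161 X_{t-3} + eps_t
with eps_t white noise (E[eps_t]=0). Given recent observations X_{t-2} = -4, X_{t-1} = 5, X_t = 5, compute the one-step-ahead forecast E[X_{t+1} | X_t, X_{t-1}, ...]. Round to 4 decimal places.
E[X_{t+1} \mid \mathcal F_t] = 0.6710

For an AR(p) model X_t = c + sum_i phi_i X_{t-i} + eps_t, the
one-step-ahead conditional mean is
  E[X_{t+1} | X_t, ...] = c + sum_i phi_i X_{t+1-i}.
Substitute known values:
  E[X_{t+1} | ...] = (-0.08) * (5) + (0.343) * (5) + (0.161) * (-4)
                   = 0.6710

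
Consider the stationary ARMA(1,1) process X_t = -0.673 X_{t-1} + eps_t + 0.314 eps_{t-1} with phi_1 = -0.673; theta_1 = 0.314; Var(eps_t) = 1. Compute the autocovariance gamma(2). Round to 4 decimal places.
\gamma(2) = 0.3483

Multiply the model equation by X_{t-k} and take expectations. With theta_0 = psi_0 = 1 and psi_j the MA(infinity) weights, this gives
  gamma(k) - sum_i phi_i gamma(k-i) = c_k,
  c_k = sigma^2 * sum_{j=k..q} theta_j psi_{j-k}   (c_k = 0 for k > q),
using gamma(-m) = gamma(m).
psi-weights needed (psi_j = theta_j + sum_i phi_i psi_{j-i}):
  psi_1 = theta_1 + phi_1 = 0.314 + (-0.673) = -0.359
Right-hand sides:
  c_0 = sigma^2 (1 + theta_1 psi_1) = 1 * (1 + (0.314)(-0.359)) = 1 * 0.887274 = 0.887274
  c_1 = sigma^2 theta_1 = 1 * (0.314) = 0.314
  c_2 = 0
Equations for k = 0 and k = 1 (AR order 1):
  gamma(0) = phi_1 gamma(1) + c_0
  gamma(1) = phi_1 gamma(0) + c_1
Substituting the second into the first: gamma(0) (1 - phi_1^2) = c_0 + phi_1 c_1, so
  gamma(0) = (c_0 + phi_1 c_1) / (1 - phi_1^2) = (0.887274 + (-0.673)(0.314)) / (1 - (-0.673)^2) = 0.675952 / 0.547071 = 1.235584.
  gamma(1) = phi_1 gamma(0) + c_1 = (-0.673)(1.235584) + (0.314) = -0.517548.
For k = 2 (> q): gamma(2) = phi_1 gamma(1) = (-0.673)(-0.517548) = 0.34831.
Therefore gamma(2) = 0.3483 (to 4 decimal places).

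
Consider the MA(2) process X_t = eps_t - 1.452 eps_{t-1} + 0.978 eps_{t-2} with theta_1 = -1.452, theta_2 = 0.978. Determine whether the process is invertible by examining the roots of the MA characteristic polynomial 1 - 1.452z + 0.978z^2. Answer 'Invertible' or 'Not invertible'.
\text{Invertible}

The MA(q) characteristic polynomial is P(z) = 1 - 1.452z + 0.978z^2.
Invertibility requires all roots to lie outside the unit circle, i.e. |z| > 1 for every root.
Set 1 + (-1.452) z + (0.978) z^2 = 0, i.e. a z^2 + b z + c = 0 with a = 0.978, b = -1.452, c = 1.
Discriminant D = b^2 - 4ac = (-1.452)^2 - 4*(0.978)*1 = 2.108304 - (3.912) = -1.803696.
D < 0, so the roots are the complex-conjugate pair z = (-b +/- i sqrt(-D)) / (2a) = 0.7423 +/- 0.6866i.
For a conjugate pair |z|^2 = z * conj(z) = (product of roots) = c/a = 1/(0.978) = 1.022495, so |z| = sqrt(1.022495) = 1.0112 for both roots.
Moduli of all roots: 1.0112, 1.0112.
All moduli strictly greater than 1? Yes.
Verdict: Invertible.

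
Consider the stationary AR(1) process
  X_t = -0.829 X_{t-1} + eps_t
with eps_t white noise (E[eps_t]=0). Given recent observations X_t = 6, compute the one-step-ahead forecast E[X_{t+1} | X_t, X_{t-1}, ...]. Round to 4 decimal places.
E[X_{t+1} \mid \mathcal F_t] = -4.9740

For an AR(p) model X_t = c + sum_i phi_i X_{t-i} + eps_t, the
one-step-ahead conditional mean is
  E[X_{t+1} | X_t, ...] = c + sum_i phi_i X_{t+1-i}.
Substitute known values:
  E[X_{t+1} | ...] = (-0.829) * (6)
                   = -4.9740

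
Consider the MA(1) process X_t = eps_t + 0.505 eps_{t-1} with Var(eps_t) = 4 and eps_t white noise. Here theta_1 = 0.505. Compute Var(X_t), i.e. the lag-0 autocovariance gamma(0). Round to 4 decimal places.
\gamma(0) = 5.0201

For an MA(q) process X_t = eps_t + sum_i theta_i eps_{t-i} with
Var(eps_t) = sigma^2, the variance is
  gamma(0) = sigma^2 * (1 + sum_i theta_i^2).
  sum_i theta_i^2 = (0.505)^2 = 0.255025.
  gamma(0) = 4 * (1 + 0.255025) = 4 * 1.255025 = 5.0201.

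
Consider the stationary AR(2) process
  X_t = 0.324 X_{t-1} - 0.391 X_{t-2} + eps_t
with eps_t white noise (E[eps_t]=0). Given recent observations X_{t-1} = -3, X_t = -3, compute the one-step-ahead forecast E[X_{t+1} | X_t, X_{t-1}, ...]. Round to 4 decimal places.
E[X_{t+1} \mid \mathcal F_t] = 0.2010

For an AR(p) model X_t = c + sum_i phi_i X_{t-i} + eps_t, the
one-step-ahead conditional mean is
  E[X_{t+1} | X_t, ...] = c + sum_i phi_i X_{t+1-i}.
Substitute known values:
  E[X_{t+1} | ...] = (0.324) * (-3) + (-0.391) * (-3)
                   = 0.2010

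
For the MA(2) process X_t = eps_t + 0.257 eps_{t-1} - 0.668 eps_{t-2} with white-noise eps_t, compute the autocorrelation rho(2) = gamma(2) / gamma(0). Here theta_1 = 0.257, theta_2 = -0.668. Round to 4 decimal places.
\rho(2) = -0.4417

For an MA(q) process with theta_0 = 1, the autocovariance is
  gamma(k) = sigma^2 * sum_{i=0..q-k} theta_i * theta_{i+k},
and rho(k) = gamma(k) / gamma(0). Sigma^2 cancels.
  numerator   = (1)*(-0.668) = -0.668.
  denominator = (1)^2 + (0.257)^2 + (-0.668)^2 = 1.512273.
  rho(2) = -0.668 / 1.512273 = -0.4417.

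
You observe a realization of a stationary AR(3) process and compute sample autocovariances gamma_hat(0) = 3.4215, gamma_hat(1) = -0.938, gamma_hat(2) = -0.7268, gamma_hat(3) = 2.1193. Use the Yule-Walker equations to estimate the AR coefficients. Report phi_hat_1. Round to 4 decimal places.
\hat\phi_{1} = -0.1890

The Yule-Walker equations for an AR(p) process read, in matrix form,
  Gamma_p phi = r_p,   with   (Gamma_p)_{ij} = gamma(|i - j|),
                       (r_p)_i = gamma(i),   i,j = 1..p.
Substitute the sample gammas (Toeplitz matrix and right-hand side of size 3):
  Gamma_p = [[3.4215, -0.938, -0.7268], [-0.938, 3.4215, -0.938], [-0.7268, -0.938, 3.4215]]
  r_p     = [-0.938, -0.7268, 2.1193]
Written out (R1..R3):
  (R1) 3.4215 phi_1 - 0.938 phi_2 - 0.7268 phi_3 = -0.938
  (R2) -0.938 phi_1 + 3.4215 phi_2 - 0.938 phi_3 = -0.7268
  (R3) -0.7268 phi_1 - 0.938 phi_2 + 3.4215 phi_3 = 2.1193
Gaussian elimination:
  R2 <- R2 - (-0.938/3.4215) R1 = R2 - (-0.274149) R1:  3.164348 phi_2 - 1.137251 phi_3 = -0.983952
  R3 <- R3 - (-0.7268/3.4215) R1 = R3 - (-0.212421) R1:  -1.137251 phi_2 + 3.267112 phi_3 = 1.920049
  R3 <- R3 - (-1.137251/3.164348) R2 = R3 - (-0.359395) R2:  2.85839 phi_3 = 1.566421
Back-substitution:
  phi_hat_3 = 1.566421 / 2.85839 = 0.548008
  phi_hat_2 = (-0.983952 - (-1.137251)(0.548008)) / 3.164348 = -0.113998
  phi_hat_1 = (-0.938 - (-0.938)(-0.113998) - (-0.7268)(0.548008)) / 3.4215 = -0.188992
So phi_hat = [-0.1890, -0.1140, 0.5480].
Therefore phi_hat_1 = -0.1890.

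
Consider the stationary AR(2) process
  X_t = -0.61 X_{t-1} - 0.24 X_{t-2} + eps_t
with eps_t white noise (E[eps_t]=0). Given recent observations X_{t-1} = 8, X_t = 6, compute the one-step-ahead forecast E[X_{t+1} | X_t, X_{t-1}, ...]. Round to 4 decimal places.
E[X_{t+1} \mid \mathcal F_t] = -5.5800

For an AR(p) model X_t = c + sum_i phi_i X_{t-i} + eps_t, the
one-step-ahead conditional mean is
  E[X_{t+1} | X_t, ...] = c + sum_i phi_i X_{t+1-i}.
Substitute known values:
  E[X_{t+1} | ...] = (-0.61) * (6) + (-0.24) * (8)
                   = -5.5800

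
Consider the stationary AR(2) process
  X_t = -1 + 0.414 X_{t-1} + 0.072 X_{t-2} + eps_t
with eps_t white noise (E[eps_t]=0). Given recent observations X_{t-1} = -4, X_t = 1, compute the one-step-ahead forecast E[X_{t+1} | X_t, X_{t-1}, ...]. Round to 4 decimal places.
E[X_{t+1} \mid \mathcal F_t] = -0.8740

For an AR(p) model X_t = c + sum_i phi_i X_{t-i} + eps_t, the
one-step-ahead conditional mean is
  E[X_{t+1} | X_t, ...] = c + sum_i phi_i X_{t+1-i}.
Substitute known values:
  E[X_{t+1} | ...] = -1 + (0.414) * (1) + (0.072) * (-4)
                   = -0.8740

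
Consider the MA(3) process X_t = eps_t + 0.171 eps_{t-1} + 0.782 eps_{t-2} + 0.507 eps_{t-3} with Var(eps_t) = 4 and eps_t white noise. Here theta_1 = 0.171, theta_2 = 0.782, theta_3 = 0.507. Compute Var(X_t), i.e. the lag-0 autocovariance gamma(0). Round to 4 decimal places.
\gamma(0) = 7.5913

For an MA(q) process X_t = eps_t + sum_i theta_i eps_{t-i} with
Var(eps_t) = sigma^2, the variance is
  gamma(0) = sigma^2 * (1 + sum_i theta_i^2).
  sum_i theta_i^2 = (0.171)^2 + (0.782)^2 + (0.507)^2 = 0.029241 + 0.611524 + 0.257049 = 0.897814.
  gamma(0) = 4 * (1 + 0.897814) = 4 * 1.897814 = 7.591256, which rounds to 7.5913.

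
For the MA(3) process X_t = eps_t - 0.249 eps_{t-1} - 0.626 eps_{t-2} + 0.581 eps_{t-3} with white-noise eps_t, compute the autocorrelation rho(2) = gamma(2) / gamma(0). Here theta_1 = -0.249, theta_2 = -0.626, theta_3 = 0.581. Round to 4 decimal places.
\rho(2) = -0.4302

For an MA(q) process with theta_0 = 1, the autocovariance is
  gamma(k) = sigma^2 * sum_{i=0..q-k} theta_i * theta_{i+k},
and rho(k) = gamma(k) / gamma(0). Sigma^2 cancels.
  numerator   = (1)*(-0.626) + (-0.249)*(0.581) = -0.770669.
  denominator = (1)^2 + (-0.249)^2 + (-0.626)^2 + (0.581)^2 = 1.791438.
  rho(2) = -0.770669 / 1.791438 = -0.4302.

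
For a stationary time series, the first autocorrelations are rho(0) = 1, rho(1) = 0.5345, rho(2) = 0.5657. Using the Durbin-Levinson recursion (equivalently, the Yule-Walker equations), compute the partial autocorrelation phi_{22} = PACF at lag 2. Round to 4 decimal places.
\phi_{22} = 0.3920

The PACF at lag k is phi_{kk}, the last component of the solution
to the Yule-Walker system G_k phi = r_k where
  (G_k)_{ij} = rho(|i - j|), (r_k)_i = rho(i), i,j = 1..k.
Equivalently, Durbin-Levinson gives phi_{kk} iteratively:
  phi_{11} = rho(1)
  phi_{kk} = [rho(k) - sum_{j=1..k-1} phi_{k-1,j} rho(k-j)]
            / [1 - sum_{j=1..k-1} phi_{k-1,j} rho(j)],
  phi_{k,j} = phi_{k-1,j} - phi_{kk} phi_{k-1,k-j},  j = 1..k-1.
Step k = 1:
  phi_11 = rho(1) = 0.5345.
Step k = 2:
  phi_22 = [rho(2) - phi_11 rho(1)] / [1 - phi_11 rho(1)] = [0.5657 - (0.5345)(0.5345)] / [1 - (0.5345)(0.5345)]
         = 0.28000975 / 0.71430975 = 0.392.
Therefore phi_{22} = 0.3920.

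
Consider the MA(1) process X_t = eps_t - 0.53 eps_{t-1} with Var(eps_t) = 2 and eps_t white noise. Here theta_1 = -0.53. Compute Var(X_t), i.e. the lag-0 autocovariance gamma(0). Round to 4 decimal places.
\gamma(0) = 2.5618

For an MA(q) process X_t = eps_t + sum_i theta_i eps_{t-i} with
Var(eps_t) = sigma^2, the variance is
  gamma(0) = sigma^2 * (1 + sum_i theta_i^2).
  sum_i theta_i^2 = (-0.53)^2 = 0.2809.
  gamma(0) = 2 * (1 + 0.2809) = 2 * 1.2809 = 2.5618.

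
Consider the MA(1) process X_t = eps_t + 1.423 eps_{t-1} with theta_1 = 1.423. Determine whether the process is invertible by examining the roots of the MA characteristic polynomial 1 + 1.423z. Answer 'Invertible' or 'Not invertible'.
\text{Not invertible}

The MA(q) characteristic polynomial is P(z) = 1 + 1.423z.
Invertibility requires all roots to lie outside the unit circle, i.e. |z| > 1 for every root.
This is linear in z: 1 + (1.423) z = 0  =>  z = -1/(1.423) = -0.702741,  |z| = 0.702741.
Moduli of all roots: 0.7027.
All moduli strictly greater than 1? No.
Verdict: Not invertible.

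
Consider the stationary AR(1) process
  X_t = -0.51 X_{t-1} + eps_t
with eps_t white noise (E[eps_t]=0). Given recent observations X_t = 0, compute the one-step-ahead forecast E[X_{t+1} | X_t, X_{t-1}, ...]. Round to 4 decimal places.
E[X_{t+1} \mid \mathcal F_t] = 0.0000

For an AR(p) model X_t = c + sum_i phi_i X_{t-i} + eps_t, the
one-step-ahead conditional mean is
  E[X_{t+1} | X_t, ...] = c + sum_i phi_i X_{t+1-i}.
Substitute known values:
  E[X_{t+1} | ...] = (-0.51) * (0)
                   = 0.0000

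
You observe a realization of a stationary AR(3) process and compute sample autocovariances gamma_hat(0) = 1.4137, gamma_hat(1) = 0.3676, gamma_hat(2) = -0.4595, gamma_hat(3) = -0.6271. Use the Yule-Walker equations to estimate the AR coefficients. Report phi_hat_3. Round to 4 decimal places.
\hat\phi_{3} = -0.2790

The Yule-Walker equations for an AR(p) process read, in matrix form,
  Gamma_p phi = r_p,   with   (Gamma_p)_{ij} = gamma(|i - j|),
                       (r_p)_i = gamma(i),   i,j = 1..p.
Substitute the sample gammas (Toeplitz matrix and right-hand side of size 3):
  Gamma_p = [[1.4137, 0.3676, -0.4595], [0.3676, 1.4137, 0.3676], [-0.4595, 0.3676, 1.4137]]
  r_p     = [0.3676, -0.4595, -0.6271]
Written out (R1..R3):
  (R1) 1.4137 phi_1 + 0.3676 phi_2 - 0.4595 phi_3 = 0.3676
  (R2) 0.3676 phi_1 + 1.4137 phi_2 + 0.3676 phi_3 = -0.4595
  (R3) -0.4595 phi_1 + 0.3676 phi_2 + 1.4137 phi_3 = -0.6271
Gaussian elimination:
  R2 <- R2 - (0.3676/1.4137) R1 = R2 - (0.260027) R1:  1.318114 phi_2 + 0.487082 phi_3 = -0.555086
  R3 <- R3 - (-0.4595/1.4137) R1 = R3 - (-0.325034) R1:  0.487082 phi_2 + 1.264347 phi_3 = -0.507618
  R3 <- R3 - (0.487082/1.318114) R2 = R3 - (0.36953) R2:  1.084356 phi_3 = -0.302497
Back-substitution:
  phi_hat_3 = -0.302497 / 1.084356 = -0.278965
  phi_hat_2 = (-0.555086 - (0.487082)(-0.278965)) / 1.318114 = -0.318036
  phi_hat_1 = (0.3676 - (0.3676)(-0.318036) - (-0.4595)(-0.278965)) / 1.4137 = 0.252052
So phi_hat = [0.2521, -0.3180, -0.2790].
Therefore phi_hat_3 = -0.2790.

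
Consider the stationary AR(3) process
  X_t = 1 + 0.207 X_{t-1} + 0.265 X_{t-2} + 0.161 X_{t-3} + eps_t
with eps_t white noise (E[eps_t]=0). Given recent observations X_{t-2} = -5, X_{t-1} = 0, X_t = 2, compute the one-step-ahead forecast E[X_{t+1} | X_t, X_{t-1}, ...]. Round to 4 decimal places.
E[X_{t+1} \mid \mathcal F_t] = 0.6090

For an AR(p) model X_t = c + sum_i phi_i X_{t-i} + eps_t, the
one-step-ahead conditional mean is
  E[X_{t+1} | X_t, ...] = c + sum_i phi_i X_{t+1-i}.
Substitute known values:
  E[X_{t+1} | ...] = 1 + (0.207) * (2) + (0.265) * (0) + (0.161) * (-5)
                   = 0.6090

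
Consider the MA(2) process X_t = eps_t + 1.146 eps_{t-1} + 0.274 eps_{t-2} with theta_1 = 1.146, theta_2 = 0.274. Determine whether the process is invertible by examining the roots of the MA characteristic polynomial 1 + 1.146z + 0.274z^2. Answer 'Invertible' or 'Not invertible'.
\text{Invertible}

The MA(q) characteristic polynomial is P(z) = 1 + 1.146z + 0.274z^2.
Invertibility requires all roots to lie outside the unit circle, i.e. |z| > 1 for every root.
Set 1 + (1.146) z + (0.274) z^2 = 0, i.e. a z^2 + b z + c = 0 with a = 0.274, b = 1.146, c = 1.
Discriminant D = b^2 - 4ac = (1.146)^2 - 4*(0.274)*1 = 1.313316 - (1.096) = 0.217316.
D >= 0, so the roots are real: z = (-b +/- sqrt(D)) / (2a) = (-1.146 +/- 0.466172) / (0.548).
  z_1 = (-1.146 + 0.466172) / (0.548) = -1.2406,   |z_1| = 1.2406.
  z_2 = (-1.146 - 0.466172) / (0.548) = -2.9419,   |z_2| = 2.9419.
Moduli of all roots: 1.2406, 2.9419.
All moduli strictly greater than 1? Yes.
Verdict: Invertible.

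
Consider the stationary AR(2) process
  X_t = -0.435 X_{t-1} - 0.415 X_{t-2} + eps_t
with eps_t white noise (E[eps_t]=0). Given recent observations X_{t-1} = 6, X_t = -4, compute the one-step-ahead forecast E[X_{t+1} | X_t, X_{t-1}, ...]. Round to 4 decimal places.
E[X_{t+1} \mid \mathcal F_t] = -0.7500

For an AR(p) model X_t = c + sum_i phi_i X_{t-i} + eps_t, the
one-step-ahead conditional mean is
  E[X_{t+1} | X_t, ...] = c + sum_i phi_i X_{t+1-i}.
Substitute known values:
  E[X_{t+1} | ...] = (-0.435) * (-4) + (-0.415) * (6)
                   = -0.7500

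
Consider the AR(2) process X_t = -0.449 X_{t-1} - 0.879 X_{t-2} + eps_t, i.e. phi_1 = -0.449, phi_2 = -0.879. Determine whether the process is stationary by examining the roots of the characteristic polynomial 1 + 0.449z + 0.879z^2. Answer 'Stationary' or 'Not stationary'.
\text{Stationary}

The AR(p) characteristic polynomial is P(z) = 1 + 0.449z + 0.879z^2.
Stationarity requires all roots to lie outside the unit circle, i.e. |z| > 1 for every root.
Set 1 + (0.449) z + (0.879) z^2 = 0, i.e. a z^2 + b z + c = 0 with a = 0.879, b = 0.449, c = 1.
Discriminant D = b^2 - 4ac = (0.449)^2 - 4*(0.879)*1 = 0.201601 - (3.516) = -3.314399.
D < 0, so the roots are the complex-conjugate pair z = (-b +/- i sqrt(-D)) / (2a) = -0.2554 +/- 1.0356i.
For a conjugate pair |z|^2 = z * conj(z) = (product of roots) = c/a = 1/(0.879) = 1.137656, so |z| = sqrt(1.137656) = 1.0666 for both roots.
Moduli of all roots: 1.0666, 1.0666.
All moduli strictly greater than 1? Yes.
Verdict: Stationary.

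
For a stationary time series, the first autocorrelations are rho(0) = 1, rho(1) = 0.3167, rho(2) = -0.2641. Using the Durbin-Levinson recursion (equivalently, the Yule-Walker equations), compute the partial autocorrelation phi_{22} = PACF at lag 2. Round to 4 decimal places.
\phi_{22} = -0.4050

The PACF at lag k is phi_{kk}, the last component of the solution
to the Yule-Walker system G_k phi = r_k where
  (G_k)_{ij} = rho(|i - j|), (r_k)_i = rho(i), i,j = 1..k.
Equivalently, Durbin-Levinson gives phi_{kk} iteratively:
  phi_{11} = rho(1)
  phi_{kk} = [rho(k) - sum_{j=1..k-1} phi_{k-1,j} rho(k-j)]
            / [1 - sum_{j=1..k-1} phi_{k-1,j} rho(j)],
  phi_{k,j} = phi_{k-1,j} - phi_{kk} phi_{k-1,k-j},  j = 1..k-1.
Step k = 1:
  phi_11 = rho(1) = 0.3167.
Step k = 2:
  phi_22 = [rho(2) - phi_11 rho(1)] / [1 - phi_11 rho(1)] = [-0.2641 - (0.3167)(0.3167)] / [1 - (0.3167)(0.3167)]
         = -0.36439889 / 0.89970111 = -0.405.
Therefore phi_{22} = -0.4050.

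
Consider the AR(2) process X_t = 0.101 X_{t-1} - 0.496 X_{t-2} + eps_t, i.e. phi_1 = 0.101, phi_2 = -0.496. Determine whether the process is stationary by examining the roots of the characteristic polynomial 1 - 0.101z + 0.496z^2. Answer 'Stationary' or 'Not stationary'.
\text{Stationary}

The AR(p) characteristic polynomial is P(z) = 1 - 0.101z + 0.496z^2.
Stationarity requires all roots to lie outside the unit circle, i.e. |z| > 1 for every root.
Set 1 + (-0.101) z + (0.496) z^2 = 0, i.e. a z^2 + b z + c = 0 with a = 0.496, b = -0.101, c = 1.
Discriminant D = b^2 - 4ac = (-0.101)^2 - 4*(0.496)*1 = 0.010201 - (1.984) = -1.973799.
D < 0, so the roots are the complex-conjugate pair z = (-b +/- i sqrt(-D)) / (2a) = 0.1018 +/- 1.4162i.
For a conjugate pair |z|^2 = z * conj(z) = (product of roots) = c/a = 1/(0.496) = 2.016129, so |z| = sqrt(2.016129) = 1.4199 for both roots.
Moduli of all roots: 1.4199, 1.4199.
All moduli strictly greater than 1? Yes.
Verdict: Stationary.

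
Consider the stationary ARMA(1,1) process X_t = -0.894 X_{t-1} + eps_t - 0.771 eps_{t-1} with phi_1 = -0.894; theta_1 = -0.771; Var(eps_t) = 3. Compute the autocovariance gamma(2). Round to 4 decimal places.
\gamma(2) = 37.5740

Multiply the model equation by X_{t-k} and take expectations. With theta_0 = psi_0 = 1 and psi_j the MA(infinity) weights, this gives
  gamma(k) - sum_i phi_i gamma(k-i) = c_k,
  c_k = sigma^2 * sum_{j=k..q} theta_j psi_{j-k}   (c_k = 0 for k > q),
using gamma(-m) = gamma(m).
psi-weights needed (psi_j = theta_j + sum_i phi_i psi_{j-i}):
  psi_1 = theta_1 + phi_1 = -0.771 + (-0.894) = -1.665
Right-hand sides:
  c_0 = sigma^2 (1 + theta_1 psi_1) = 3 * (1 + (-0.771)(-1.665)) = 3 * 2.283715 = 6.851145
  c_1 = sigma^2 theta_1 = 3 * (-0.771) = -2.313
  c_2 = 0
Equations for k = 0 and k = 1 (AR order 1):
  gamma(0) = phi_1 gamma(1) + c_0
  gamma(1) = phi_1 gamma(0) + c_1
Substituting the second into the first: gamma(0) (1 - phi_1^2) = c_0 + phi_1 c_1, so
  gamma(0) = (c_0 + phi_1 c_1) / (1 - phi_1^2) = (6.851145 + (-0.894)(-2.313)) / (1 - (-0.894)^2) = 8.918967 / 0.200764 = 44.425131.
  gamma(1) = phi_1 gamma(0) + c_1 = (-0.894)(44.425131) + (-2.313) = -42.029067.
For k = 2 (> q): gamma(2) = phi_1 gamma(1) = (-0.894)(-42.029067) = 37.573986.
Therefore gamma(2) = 37.5740 (to 4 decimal places).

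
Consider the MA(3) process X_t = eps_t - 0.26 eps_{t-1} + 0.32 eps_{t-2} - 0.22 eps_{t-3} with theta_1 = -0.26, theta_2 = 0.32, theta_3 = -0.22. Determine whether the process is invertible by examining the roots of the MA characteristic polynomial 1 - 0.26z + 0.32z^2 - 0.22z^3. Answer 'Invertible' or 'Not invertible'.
\text{Invertible}

The MA(q) characteristic polynomial is P(z) = 1 - 0.26z + 0.32z^2 - 0.22z^3.
Invertibility requires all roots to lie outside the unit circle, i.e. |z| > 1 for every root.
Degree 3: look for a simple real root z0 first, then factor out (1 - z/z0) and solve the remaining quadratic.
Testing z0 = 2: P(2) = 1 + (-0.26)(2) + (0.32)(2)^2 + (-0.22)(2)^3
  = 1 + (-0.52) + (1.28) + (-1.76) = 0.  So z_0 = 2 is a root, |z_0| = 2.
Divide out the factor (1 - 0.5 z) = (1 - z/z0) (since 1/z0 = 0.5):
  P(z) = (1 - 0.5 z)(1 + (0.24) z + (0.44) z^2)
  [check: z-coef 0.24 - (0.5) = -0.26; z^2-coef 0.44 - (0.5)(0.24) = 0.32; z^3-coef -(0.5)(0.44) = -0.22.]
Remaining roots from the quadratic factor 1 + (0.24) z + (0.44) z^2:
  Set 1 + (0.24) z + (0.44) z^2 = 0, i.e. a z^2 + b z + c = 0 with a = 0.44, b = 0.24, c = 1.
  Discriminant D = b^2 - 4ac = (0.24)^2 - 4*(0.44)*1 = 0.0576 - (1.76) = -1.7024.
  D < 0, so the roots are the complex-conjugate pair z = (-b +/- i sqrt(-D)) / (2a) = -0.2727 +/- 1.4827i.
  For a conjugate pair |z|^2 = z * conj(z) = (product of roots) = c/a = 1/(0.44) = 2.272727, so |z| = sqrt(2.272727) = 1.5076 for both roots.
Moduli of all roots: 2.0000, 1.5076, 1.5076.
All moduli strictly greater than 1? Yes.
Verdict: Invertible.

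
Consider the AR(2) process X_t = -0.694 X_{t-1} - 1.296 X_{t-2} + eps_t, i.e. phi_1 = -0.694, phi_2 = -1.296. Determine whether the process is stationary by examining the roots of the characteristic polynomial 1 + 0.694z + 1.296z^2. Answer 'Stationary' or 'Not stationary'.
\text{Not stationary}

The AR(p) characteristic polynomial is P(z) = 1 + 0.694z + 1.296z^2.
Stationarity requires all roots to lie outside the unit circle, i.e. |z| > 1 for every root.
Set 1 + (0.694) z + (1.296) z^2 = 0, i.e. a z^2 + b z + c = 0 with a = 1.296, b = 0.694, c = 1.
Discriminant D = b^2 - 4ac = (0.694)^2 - 4*(1.296)*1 = 0.481636 - (5.184) = -4.702364.
D < 0, so the roots are the complex-conjugate pair z = (-b +/- i sqrt(-D)) / (2a) = -0.2677 +/- 0.8366i.
For a conjugate pair |z|^2 = z * conj(z) = (product of roots) = c/a = 1/(1.296) = 0.771605, so |z| = sqrt(0.771605) = 0.8784 for both roots.
Moduli of all roots: 0.8784, 0.8784.
All moduli strictly greater than 1? No.
Verdict: Not stationary.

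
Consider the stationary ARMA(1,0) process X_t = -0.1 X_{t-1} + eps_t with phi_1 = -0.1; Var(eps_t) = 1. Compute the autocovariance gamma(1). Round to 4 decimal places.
\gamma(1) = -0.1010

Multiply the model equation by X_{t-k} and take expectations. With theta_0 = psi_0 = 1 and psi_j the MA(infinity) weights, this gives
  gamma(k) - sum_i phi_i gamma(k-i) = c_k,
  c_k = sigma^2 * sum_{j=k..q} theta_j psi_{j-k}   (c_k = 0 for k > q),
using gamma(-m) = gamma(m).
Pure AR (q = 0): c_0 = sigma^2 = 1, c_k = 0 for k >= 1.
Equations for k = 0 and k = 1 (AR order 1):
  gamma(0) = phi_1 gamma(1) + c_0
  gamma(1) = phi_1 gamma(0) + c_1
Substituting the second into the first: gamma(0) (1 - phi_1^2) = c_0 + phi_1 c_1, so
  gamma(0) = c_0 / (1 - phi_1^2) = 1 / (1 - (-0.1)^2) = 1 / 0.99 = 1.010101.
  gamma(1) = phi_1 gamma(0) = (-0.1)(1.010101) = -0.10101.
Therefore gamma(1) = -0.1010 (to 4 decimal places).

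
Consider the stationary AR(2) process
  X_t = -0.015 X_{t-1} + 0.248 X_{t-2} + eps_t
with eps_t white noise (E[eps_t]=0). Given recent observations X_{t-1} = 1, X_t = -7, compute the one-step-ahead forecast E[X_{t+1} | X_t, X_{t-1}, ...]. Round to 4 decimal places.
E[X_{t+1} \mid \mathcal F_t] = 0.3530

For an AR(p) model X_t = c + sum_i phi_i X_{t-i} + eps_t, the
one-step-ahead conditional mean is
  E[X_{t+1} | X_t, ...] = c + sum_i phi_i X_{t+1-i}.
Substitute known values:
  E[X_{t+1} | ...] = (-0.015) * (-7) + (0.248) * (1)
                   = 0.3530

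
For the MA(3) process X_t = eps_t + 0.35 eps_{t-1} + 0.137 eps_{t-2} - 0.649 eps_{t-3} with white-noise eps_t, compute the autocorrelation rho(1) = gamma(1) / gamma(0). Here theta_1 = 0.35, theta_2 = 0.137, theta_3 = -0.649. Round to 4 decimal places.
\rho(1) = 0.1978

For an MA(q) process with theta_0 = 1, the autocovariance is
  gamma(k) = sigma^2 * sum_{i=0..q-k} theta_i * theta_{i+k},
and rho(k) = gamma(k) / gamma(0). Sigma^2 cancels.
  numerator   = (1)*(0.35) + (0.35)*(0.137) + (0.137)*(-0.649) = 0.309037.
  denominator = (1)^2 + (0.35)^2 + (0.137)^2 + (-0.649)^2 = 1.56247.
  rho(1) = 0.309037 / 1.56247 = 0.1978.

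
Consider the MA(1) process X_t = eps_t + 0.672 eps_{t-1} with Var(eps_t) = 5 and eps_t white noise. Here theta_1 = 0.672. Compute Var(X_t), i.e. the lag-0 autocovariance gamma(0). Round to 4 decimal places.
\gamma(0) = 7.2579

For an MA(q) process X_t = eps_t + sum_i theta_i eps_{t-i} with
Var(eps_t) = sigma^2, the variance is
  gamma(0) = sigma^2 * (1 + sum_i theta_i^2).
  sum_i theta_i^2 = (0.672)^2 = 0.451584.
  gamma(0) = 5 * (1 + 0.451584) = 5 * 1.451584 = 7.25792, which rounds to 7.2579.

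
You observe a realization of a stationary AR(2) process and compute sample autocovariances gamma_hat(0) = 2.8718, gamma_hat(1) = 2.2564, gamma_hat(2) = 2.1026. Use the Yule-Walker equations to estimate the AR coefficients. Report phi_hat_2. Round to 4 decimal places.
\hat\phi_{2} = 0.3000

The Yule-Walker equations for an AR(p) process read, in matrix form,
  Gamma_p phi = r_p,   with   (Gamma_p)_{ij} = gamma(|i - j|),
                       (r_p)_i = gamma(i),   i,j = 1..p.
Substitute the sample gammas (Toeplitz matrix and right-hand side of size 2):
  Gamma_p = [[2.8718, 2.2564], [2.2564, 2.8718]]
  r_p     = [2.2564, 2.1026]
Written out:
  2.8718 phi_1 + 2.2564 phi_2 = 2.2564
  2.2564 phi_1 + 2.8718 phi_2 = 2.1026
Solve by Cramer's rule:
  det = gamma(0)^2 - gamma(1)^2 = (2.8718)^2 - (2.2564)^2 = 8.24723524 - 5.09134096 = 3.15589428
  phi_hat_1 = [gamma(1) gamma(0) - gamma(1) gamma(2)] / det = [(2.2564)(2.8718) - (2.2564)(2.1026)] / 3.15589428 = 1.73562288 / 3.15589428 = 0.55
  phi_hat_2 = [gamma(0) gamma(2) - gamma(1)^2] / det = [(2.8718)(2.1026) - (2.2564)^2] / 3.15589428 = 0.94690572 / 3.15589428 = 0.3
So phi_hat = [0.5500, 0.3000].
Therefore phi_hat_2 = 0.3000.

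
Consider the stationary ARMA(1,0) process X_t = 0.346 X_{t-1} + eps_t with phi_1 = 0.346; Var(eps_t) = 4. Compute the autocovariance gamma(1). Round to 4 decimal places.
\gamma(1) = 1.5722

Multiply the model equation by X_{t-k} and take expectations. With theta_0 = psi_0 = 1 and psi_j the MA(infinity) weights, this gives
  gamma(k) - sum_i phi_i gamma(k-i) = c_k,
  c_k = sigma^2 * sum_{j=k..q} theta_j psi_{j-k}   (c_k = 0 for k > q),
using gamma(-m) = gamma(m).
Pure AR (q = 0): c_0 = sigma^2 = 4, c_k = 0 for k >= 1.
Equations for k = 0 and k = 1 (AR order 1):
  gamma(0) = phi_1 gamma(1) + c_0
  gamma(1) = phi_1 gamma(0) + c_1
Substituting the second into the first: gamma(0) (1 - phi_1^2) = c_0 + phi_1 c_1, so
  gamma(0) = c_0 / (1 - phi_1^2) = 4 / (1 - (0.346)^2) = 4 / 0.880284 = 4.543988.
  gamma(1) = phi_1 gamma(0) = (0.346)(4.543988) = 1.57222.
Therefore gamma(1) = 1.5722 (to 4 decimal places).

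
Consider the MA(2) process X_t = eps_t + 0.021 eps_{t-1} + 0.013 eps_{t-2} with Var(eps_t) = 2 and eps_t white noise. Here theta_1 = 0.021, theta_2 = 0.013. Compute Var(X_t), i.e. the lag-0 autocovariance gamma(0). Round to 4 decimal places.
\gamma(0) = 2.0012

For an MA(q) process X_t = eps_t + sum_i theta_i eps_{t-i} with
Var(eps_t) = sigma^2, the variance is
  gamma(0) = sigma^2 * (1 + sum_i theta_i^2).
  sum_i theta_i^2 = (0.021)^2 + (0.013)^2 = 0.000441 + 0.000169 = 0.00061.
  gamma(0) = 2 * (1 + 0.00061) = 2 * 1.00061 = 2.00122, which rounds to 2.0012.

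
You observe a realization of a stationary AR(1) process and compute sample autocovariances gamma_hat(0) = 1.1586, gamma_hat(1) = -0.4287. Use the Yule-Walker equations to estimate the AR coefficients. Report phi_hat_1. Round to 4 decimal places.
\hat\phi_{1} = -0.3700

The Yule-Walker equations for an AR(p) process read, in matrix form,
  Gamma_p phi = r_p,   with   (Gamma_p)_{ij} = gamma(|i - j|),
                       (r_p)_i = gamma(i),   i,j = 1..p.
Substitute the sample gammas (Toeplitz matrix and right-hand side of size 1):
  Gamma_p = [[1.1586]]
  r_p     = [-0.4287]
With p = 1 this is the single equation gamma(0) phi_1 = gamma(1):
  phi_hat_1 = gamma(1) / gamma(0) = -0.4287 / 1.1586 = -0.3700.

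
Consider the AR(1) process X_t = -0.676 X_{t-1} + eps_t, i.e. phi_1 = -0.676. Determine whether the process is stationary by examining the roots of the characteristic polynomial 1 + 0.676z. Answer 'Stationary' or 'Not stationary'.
\text{Stationary}

The AR(p) characteristic polynomial is P(z) = 1 + 0.676z.
Stationarity requires all roots to lie outside the unit circle, i.e. |z| > 1 for every root.
This is linear in z: 1 + (0.676) z = 0  =>  z = -1/(0.676) = -1.47929,  |z| = 1.47929.
Moduli of all roots: 1.4793.
All moduli strictly greater than 1? Yes.
Verdict: Stationary.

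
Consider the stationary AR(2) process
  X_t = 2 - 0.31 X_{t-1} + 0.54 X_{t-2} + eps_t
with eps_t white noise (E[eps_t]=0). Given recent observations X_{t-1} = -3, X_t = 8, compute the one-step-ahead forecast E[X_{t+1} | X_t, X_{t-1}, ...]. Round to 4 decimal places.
E[X_{t+1} \mid \mathcal F_t] = -2.1000

For an AR(p) model X_t = c + sum_i phi_i X_{t-i} + eps_t, the
one-step-ahead conditional mean is
  E[X_{t+1} | X_t, ...] = c + sum_i phi_i X_{t+1-i}.
Substitute known values:
  E[X_{t+1} | ...] = 2 + (-0.31) * (8) + (0.54) * (-3)
                   = -2.1000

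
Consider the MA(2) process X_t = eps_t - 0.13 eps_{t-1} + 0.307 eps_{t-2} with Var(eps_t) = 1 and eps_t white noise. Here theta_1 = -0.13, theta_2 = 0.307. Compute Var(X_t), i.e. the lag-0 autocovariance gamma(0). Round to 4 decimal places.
\gamma(0) = 1.1111

For an MA(q) process X_t = eps_t + sum_i theta_i eps_{t-i} with
Var(eps_t) = sigma^2, the variance is
  gamma(0) = sigma^2 * (1 + sum_i theta_i^2).
  sum_i theta_i^2 = (-0.13)^2 + (0.307)^2 = 0.0169 + 0.094249 = 0.111149.
  gamma(0) = 1 * (1 + 0.111149) = 1 * 1.111149 = 1.111149, which rounds to 1.1111.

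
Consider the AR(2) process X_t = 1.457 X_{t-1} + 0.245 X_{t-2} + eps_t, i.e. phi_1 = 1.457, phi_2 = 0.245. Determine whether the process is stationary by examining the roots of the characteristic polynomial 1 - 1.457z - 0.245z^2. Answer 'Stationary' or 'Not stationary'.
\text{Not stationary}

The AR(p) characteristic polynomial is P(z) = 1 - 1.457z - 0.245z^2.
Stationarity requires all roots to lie outside the unit circle, i.e. |z| > 1 for every root.
Set 1 + (-1.457) z + (-0.245) z^2 = 0, i.e. a z^2 + b z + c = 0 with a = -0.245, b = -1.457, c = 1.
Discriminant D = b^2 - 4ac = (-1.457)^2 - 4*(-0.245)*1 = 2.122849 - (-0.98) = 3.102849.
D >= 0, so the roots are real: z = (-b +/- sqrt(D)) / (2a) = (1.457 +/- 1.761491) / (-0.49).
  z_1 = (1.457 + 1.761491) / (-0.49) = -6.5683,   |z_1| = 6.5683.
  z_2 = (1.457 - 1.761491) / (-0.49) = 0.6214,   |z_2| = 0.6214.
Moduli of all roots: 6.5683, 0.6214.
All moduli strictly greater than 1? No.
Verdict: Not stationary.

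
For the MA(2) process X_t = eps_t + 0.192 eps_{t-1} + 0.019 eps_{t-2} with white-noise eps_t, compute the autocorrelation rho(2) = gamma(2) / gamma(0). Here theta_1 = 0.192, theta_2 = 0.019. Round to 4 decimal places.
\rho(2) = 0.0183

For an MA(q) process with theta_0 = 1, the autocovariance is
  gamma(k) = sigma^2 * sum_{i=0..q-k} theta_i * theta_{i+k},
and rho(k) = gamma(k) / gamma(0). Sigma^2 cancels.
  numerator   = (1)*(0.019) = 0.019.
  denominator = (1)^2 + (0.192)^2 + (0.019)^2 = 1.037225.
  rho(2) = 0.019 / 1.037225 = 0.0183.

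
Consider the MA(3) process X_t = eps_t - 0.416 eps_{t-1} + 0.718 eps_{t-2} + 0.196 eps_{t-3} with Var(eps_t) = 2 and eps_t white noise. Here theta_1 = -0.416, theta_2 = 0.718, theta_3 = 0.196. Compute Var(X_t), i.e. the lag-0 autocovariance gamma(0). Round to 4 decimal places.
\gamma(0) = 3.4540

For an MA(q) process X_t = eps_t + sum_i theta_i eps_{t-i} with
Var(eps_t) = sigma^2, the variance is
  gamma(0) = sigma^2 * (1 + sum_i theta_i^2).
  sum_i theta_i^2 = (-0.416)^2 + (0.718)^2 + (0.196)^2 = 0.173056 + 0.515524 + 0.038416 = 0.726996.
  gamma(0) = 2 * (1 + 0.726996) = 2 * 1.726996 = 3.453992, which rounds to 3.4540.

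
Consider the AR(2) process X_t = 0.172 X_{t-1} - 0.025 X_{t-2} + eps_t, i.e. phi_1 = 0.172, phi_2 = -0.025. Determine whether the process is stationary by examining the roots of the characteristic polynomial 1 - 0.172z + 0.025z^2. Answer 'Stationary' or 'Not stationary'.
\text{Stationary}

The AR(p) characteristic polynomial is P(z) = 1 - 0.172z + 0.025z^2.
Stationarity requires all roots to lie outside the unit circle, i.e. |z| > 1 for every root.
Set 1 + (-0.172) z + (0.025) z^2 = 0, i.e. a z^2 + b z + c = 0 with a = 0.025, b = -0.172, c = 1.
Discriminant D = b^2 - 4ac = (-0.172)^2 - 4*(0.025)*1 = 0.029584 - (0.1) = -0.070416.
D < 0, so the roots are the complex-conjugate pair z = (-b +/- i sqrt(-D)) / (2a) = 3.44 +/- 5.3072i.
For a conjugate pair |z|^2 = z * conj(z) = (product of roots) = c/a = 1/(0.025) = 40, so |z| = sqrt(40) = 6.3246 for both roots.
Moduli of all roots: 6.3246, 6.3246.
All moduli strictly greater than 1? Yes.
Verdict: Stationary.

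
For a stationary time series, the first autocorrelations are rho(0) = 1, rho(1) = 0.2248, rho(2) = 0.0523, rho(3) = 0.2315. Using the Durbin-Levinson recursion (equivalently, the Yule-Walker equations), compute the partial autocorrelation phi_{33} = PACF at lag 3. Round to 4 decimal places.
\phi_{33} = 0.2310

The PACF at lag k is phi_{kk}, the last component of the solution
to the Yule-Walker system G_k phi = r_k where
  (G_k)_{ij} = rho(|i - j|), (r_k)_i = rho(i), i,j = 1..k.
Equivalently, Durbin-Levinson gives phi_{kk} iteratively:
  phi_{11} = rho(1)
  phi_{kk} = [rho(k) - sum_{j=1..k-1} phi_{k-1,j} rho(k-j)]
            / [1 - sum_{j=1..k-1} phi_{k-1,j} rho(j)],
  phi_{k,j} = phi_{k-1,j} - phi_{kk} phi_{k-1,k-j},  j = 1..k-1.
Step k = 1:
  phi_11 = rho(1) = 0.2248.
Step k = 2:
  phi_22 = [rho(2) - phi_11 rho(1)] / [1 - phi_11 rho(1)] = [0.0523 - (0.2248)(0.2248)] / [1 - (0.2248)(0.2248)]
         = 0.00176496 / 0.94946496 = 0.001859.
  Update: phi_21 = phi_11 - phi_22 phi_11 = 0.2248 - (0.001859)(0.2248) = 0.224382.
Step k = 3:
  phi_33 = [rho(3) - phi_21 rho(2) - phi_22 rho(1)] / [1 - phi_21 rho(1) - phi_22 rho(2)]
    numerator   = 0.2315 - (0.224382)(0.0523) - (0.001859)(0.2248) = 0.21934693
    denominator = 1 - (0.224382)(0.2248) - (0.001859)(0.0523) = 0.94946168
  phi_33 = 0.21934693 / 0.94946168 = 0.231.
Therefore phi_{33} = 0.2310.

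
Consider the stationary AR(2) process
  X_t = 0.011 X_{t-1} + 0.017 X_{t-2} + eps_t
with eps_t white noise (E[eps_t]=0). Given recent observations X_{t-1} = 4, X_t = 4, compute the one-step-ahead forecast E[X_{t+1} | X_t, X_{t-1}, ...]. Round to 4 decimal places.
E[X_{t+1} \mid \mathcal F_t] = 0.1120

For an AR(p) model X_t = c + sum_i phi_i X_{t-i} + eps_t, the
one-step-ahead conditional mean is
  E[X_{t+1} | X_t, ...] = c + sum_i phi_i X_{t+1-i}.
Substitute known values:
  E[X_{t+1} | ...] = (0.011) * (4) + (0.017) * (4)
                   = 0.1120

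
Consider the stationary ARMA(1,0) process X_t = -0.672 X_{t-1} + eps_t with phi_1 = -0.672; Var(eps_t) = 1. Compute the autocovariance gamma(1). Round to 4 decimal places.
\gamma(1) = -1.2253

Multiply the model equation by X_{t-k} and take expectations. With theta_0 = psi_0 = 1 and psi_j the MA(infinity) weights, this gives
  gamma(k) - sum_i phi_i gamma(k-i) = c_k,
  c_k = sigma^2 * sum_{j=k..q} theta_j psi_{j-k}   (c_k = 0 for k > q),
using gamma(-m) = gamma(m).
Pure AR (q = 0): c_0 = sigma^2 = 1, c_k = 0 for k >= 1.
Equations for k = 0 and k = 1 (AR order 1):
  gamma(0) = phi_1 gamma(1) + c_0
  gamma(1) = phi_1 gamma(0) + c_1
Substituting the second into the first: gamma(0) (1 - phi_1^2) = c_0 + phi_1 c_1, so
  gamma(0) = c_0 / (1 - phi_1^2) = 1 / (1 - (-0.672)^2) = 1 / 0.548416 = 1.823433.
  gamma(1) = phi_1 gamma(0) = (-0.672)(1.823433) = -1.225347.
Therefore gamma(1) = -1.2253 (to 4 decimal places).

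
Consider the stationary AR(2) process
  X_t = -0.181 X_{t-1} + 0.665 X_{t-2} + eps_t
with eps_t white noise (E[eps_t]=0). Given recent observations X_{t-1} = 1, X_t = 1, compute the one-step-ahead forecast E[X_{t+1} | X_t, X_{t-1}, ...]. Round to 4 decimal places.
E[X_{t+1} \mid \mathcal F_t] = 0.4840

For an AR(p) model X_t = c + sum_i phi_i X_{t-i} + eps_t, the
one-step-ahead conditional mean is
  E[X_{t+1} | X_t, ...] = c + sum_i phi_i X_{t+1-i}.
Substitute known values:
  E[X_{t+1} | ...] = (-0.181) * (1) + (0.665) * (1)
                   = 0.4840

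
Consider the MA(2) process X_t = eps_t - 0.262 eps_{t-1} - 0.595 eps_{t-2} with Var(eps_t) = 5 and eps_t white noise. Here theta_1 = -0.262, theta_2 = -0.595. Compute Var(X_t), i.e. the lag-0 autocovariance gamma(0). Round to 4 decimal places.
\gamma(0) = 7.1133

For an MA(q) process X_t = eps_t + sum_i theta_i eps_{t-i} with
Var(eps_t) = sigma^2, the variance is
  gamma(0) = sigma^2 * (1 + sum_i theta_i^2).
  sum_i theta_i^2 = (-0.262)^2 + (-0.595)^2 = 0.068644 + 0.354025 = 0.422669.
  gamma(0) = 5 * (1 + 0.422669) = 5 * 1.422669 = 7.113345, which rounds to 7.1133.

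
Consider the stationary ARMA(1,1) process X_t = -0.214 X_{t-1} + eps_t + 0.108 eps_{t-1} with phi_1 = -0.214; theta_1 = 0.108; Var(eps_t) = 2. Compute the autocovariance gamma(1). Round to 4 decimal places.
\gamma(1) = -0.2170

Multiply the model equation by X_{t-k} and take expectations. With theta_0 = psi_0 = 1 and psi_j the MA(infinity) weights, this gives
  gamma(k) - sum_i phi_i gamma(k-i) = c_k,
  c_k = sigma^2 * sum_{j=k..q} theta_j psi_{j-k}   (c_k = 0 for k > q),
using gamma(-m) = gamma(m).
psi-weights needed (psi_j = theta_j + sum_i phi_i psi_{j-i}):
  psi_1 = theta_1 + phi_1 = 0.108 + (-0.214) = -0.106
Right-hand sides:
  c_0 = sigma^2 (1 + theta_1 psi_1) = 2 * (1 + (0.108)(-0.106)) = 2 * 0.988552 = 1.977104
  c_1 = sigma^2 theta_1 = 2 * (0.108) = 0.216
  c_2 = 0
Equations for k = 0 and k = 1 (AR order 1):
  gamma(0) = phi_1 gamma(1) + c_0
  gamma(1) = phi_1 gamma(0) + c_1
Substituting the second into the first: gamma(0) (1 - phi_1^2) = c_0 + phi_1 c_1, so
  gamma(0) = (c_0 + phi_1 c_1) / (1 - phi_1^2) = (1.977104 + (-0.214)(0.216)) / (1 - (-0.214)^2) = 1.93088 / 0.954204 = 2.023551.
  gamma(1) = phi_1 gamma(0) + c_1 = (-0.214)(2.023551) + (0.216) = -0.21704.
Therefore gamma(1) = -0.2170 (to 4 decimal places).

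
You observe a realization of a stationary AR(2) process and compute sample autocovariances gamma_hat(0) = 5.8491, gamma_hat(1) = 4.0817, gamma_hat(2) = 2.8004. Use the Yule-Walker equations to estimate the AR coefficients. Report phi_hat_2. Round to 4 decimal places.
\hat\phi_{2} = -0.0160

The Yule-Walker equations for an AR(p) process read, in matrix form,
  Gamma_p phi = r_p,   with   (Gamma_p)_{ij} = gamma(|i - j|),
                       (r_p)_i = gamma(i),   i,j = 1..p.
Substitute the sample gammas (Toeplitz matrix and right-hand side of size 2):
  Gamma_p = [[5.8491, 4.0817], [4.0817, 5.8491]]
  r_p     = [4.0817, 2.8004]
Written out:
  5.8491 phi_1 + 4.0817 phi_2 = 4.0817
  4.0817 phi_1 + 5.8491 phi_2 = 2.8004
Solve by Cramer's rule:
  det = gamma(0)^2 - gamma(1)^2 = (5.8491)^2 - (4.0817)^2 = 34.21197081 - 16.66027489 = 17.55169592
  phi_hat_1 = [gamma(1) gamma(0) - gamma(1) gamma(2)] / det = [(4.0817)(5.8491) - (4.0817)(2.8004)] / 17.55169592 = 12.44387879 / 17.55169592 = 0.709
  phi_hat_2 = [gamma(0) gamma(2) - gamma(1)^2] / det = [(5.8491)(2.8004) - (4.0817)^2] / 17.55169592 = -0.28045525 / 17.55169592 = -0.016
So phi_hat = [0.7090, -0.0160].
Therefore phi_hat_2 = -0.0160.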